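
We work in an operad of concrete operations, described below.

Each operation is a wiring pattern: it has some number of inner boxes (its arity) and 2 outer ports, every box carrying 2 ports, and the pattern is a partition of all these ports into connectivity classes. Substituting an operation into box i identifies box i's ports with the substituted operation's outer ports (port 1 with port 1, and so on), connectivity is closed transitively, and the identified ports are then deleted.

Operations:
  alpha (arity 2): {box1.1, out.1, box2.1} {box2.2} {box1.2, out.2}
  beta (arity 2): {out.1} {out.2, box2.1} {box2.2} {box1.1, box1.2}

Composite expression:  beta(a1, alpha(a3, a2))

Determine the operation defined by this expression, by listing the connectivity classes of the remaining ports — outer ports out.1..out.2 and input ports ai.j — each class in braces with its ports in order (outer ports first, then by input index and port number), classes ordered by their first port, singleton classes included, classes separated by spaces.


{out.1} {out.2, a2.1, a3.1} {a1.1, a1.2} {a2.2} {a3.2}


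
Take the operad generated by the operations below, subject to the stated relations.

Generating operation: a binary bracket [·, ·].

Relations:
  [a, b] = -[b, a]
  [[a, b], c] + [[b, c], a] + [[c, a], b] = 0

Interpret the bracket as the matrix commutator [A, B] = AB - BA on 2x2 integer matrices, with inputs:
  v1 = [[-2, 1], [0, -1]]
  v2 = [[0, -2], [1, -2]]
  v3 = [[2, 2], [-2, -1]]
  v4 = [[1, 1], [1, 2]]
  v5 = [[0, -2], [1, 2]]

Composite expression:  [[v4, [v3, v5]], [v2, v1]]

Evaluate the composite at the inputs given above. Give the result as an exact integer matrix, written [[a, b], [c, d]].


[[-6, 12], [12, 6]]

[v3, v5] = [[-2, -2], [1, 2]]
[v4, [v3, v5]] = [[3, 6], [-3, -3]]
[v2, v1] = [[-1, 0], [-1, 1]]
[[v4, [v3, v5]], [v2, v1]] = [[-6, 12], [12, 6]]


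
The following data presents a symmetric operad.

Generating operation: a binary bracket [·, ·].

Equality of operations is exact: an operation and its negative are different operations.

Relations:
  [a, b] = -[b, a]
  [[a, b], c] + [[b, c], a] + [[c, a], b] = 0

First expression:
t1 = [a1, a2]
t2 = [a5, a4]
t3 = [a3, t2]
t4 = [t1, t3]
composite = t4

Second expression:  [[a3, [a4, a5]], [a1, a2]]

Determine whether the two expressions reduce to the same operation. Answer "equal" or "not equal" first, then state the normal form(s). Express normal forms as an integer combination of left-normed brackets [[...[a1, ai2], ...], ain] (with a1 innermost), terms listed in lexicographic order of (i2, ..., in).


Reducing the first expression gives -[[[[a1, a2], a3], a4], a5] + [[[[a1, a2], a3], a5], a4] + [[[[a1, a2], a4], a5], a3] - [[[[a1, a2], a5], a4], a3]
Reducing the second expression gives -[[[[a1, a2], a3], a4], a5] + [[[[a1, a2], a3], a5], a4] + [[[[a1, a2], a4], a5], a3] - [[[[a1, a2], a5], a4], a3]
One common form — equal.

equal: each reduces to -[[[[a1, a2], a3], a4], a5] + [[[[a1, a2], a3], a5], a4] + [[[[a1, a2], a4], a5], a3] - [[[[a1, a2], a5], a4], a3]


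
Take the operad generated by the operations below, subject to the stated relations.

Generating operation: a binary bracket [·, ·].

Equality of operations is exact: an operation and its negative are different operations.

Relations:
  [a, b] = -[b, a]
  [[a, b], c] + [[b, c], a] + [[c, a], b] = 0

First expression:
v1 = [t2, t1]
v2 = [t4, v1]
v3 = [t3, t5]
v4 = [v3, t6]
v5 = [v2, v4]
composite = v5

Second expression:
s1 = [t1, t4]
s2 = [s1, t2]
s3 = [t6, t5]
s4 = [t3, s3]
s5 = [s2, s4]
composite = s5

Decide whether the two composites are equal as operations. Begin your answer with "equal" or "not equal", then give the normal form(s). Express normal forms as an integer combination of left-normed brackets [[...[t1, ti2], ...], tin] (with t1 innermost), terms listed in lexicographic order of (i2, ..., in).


not equal: they reduce to [[[[[t1, t2], t4], t3], t5], t6] - [[[[[t1, t2], t4], t5], t3], t6] - [[[[[t1, t2], t4], t6], t3], t5] + [[[[[t1, t2], t4], t6], t5], t3] and -[[[[[t1, t4], t2], t3], t5], t6] + [[[[[t1, t4], t2], t3], t6], t5] + [[[[[t1, t4], t2], t5], t6], t3] - [[[[[t1, t4], t2], t6], t5], t3]

Normal form of the first expression: [[[[[t1, t2], t4], t3], t5], t6] - [[[[[t1, t2], t4], t5], t3], t6] - [[[[[t1, t2], t4], t6], t3], t5] + [[[[[t1, t2], t4], t6], t5], t3]
Normal form of the second expression: -[[[[[t1, t4], t2], t3], t5], t6] + [[[[[t1, t4], t2], t3], t6], t5] + [[[[[t1, t4], t2], t5], t6], t3] - [[[[[t1, t4], t2], t6], t5], t3]
The forms do not match — not equal.


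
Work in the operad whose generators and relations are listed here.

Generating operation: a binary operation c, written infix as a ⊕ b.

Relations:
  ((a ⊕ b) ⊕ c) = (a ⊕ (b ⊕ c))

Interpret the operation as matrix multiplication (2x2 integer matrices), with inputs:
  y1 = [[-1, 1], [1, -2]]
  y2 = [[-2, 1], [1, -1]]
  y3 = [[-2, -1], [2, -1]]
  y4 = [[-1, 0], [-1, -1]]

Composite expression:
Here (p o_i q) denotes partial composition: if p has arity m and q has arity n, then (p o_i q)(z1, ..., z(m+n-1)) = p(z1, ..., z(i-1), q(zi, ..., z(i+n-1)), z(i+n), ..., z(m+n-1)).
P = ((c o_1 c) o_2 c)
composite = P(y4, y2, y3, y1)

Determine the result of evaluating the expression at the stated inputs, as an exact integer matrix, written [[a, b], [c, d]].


[[5, -4], [1, 0]]

(y2 ⊕ y3) = [[6, 1], [-4, 0]]
(y4 ⊕ (y2 ⊕ y3)) = [[-6, -1], [-2, -1]]
((y4 ⊕ (y2 ⊕ y3)) ⊕ y1) = [[5, -4], [1, 0]]


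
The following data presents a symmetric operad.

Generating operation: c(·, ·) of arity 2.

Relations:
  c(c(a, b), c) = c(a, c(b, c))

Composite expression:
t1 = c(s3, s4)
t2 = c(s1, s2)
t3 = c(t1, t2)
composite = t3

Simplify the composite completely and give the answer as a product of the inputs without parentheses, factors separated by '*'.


s3 * s4 * s1 * s2

Key point: c is associative — brackets drop, the s-order remains.
c(s3, s4) unparenthesizes to s3 * s4
c(s1, s2) unparenthesizes to s1 * s2
c(c(s3, s4), c(s1, s2)) unparenthesizes to s3 * s4 * s1 * s2


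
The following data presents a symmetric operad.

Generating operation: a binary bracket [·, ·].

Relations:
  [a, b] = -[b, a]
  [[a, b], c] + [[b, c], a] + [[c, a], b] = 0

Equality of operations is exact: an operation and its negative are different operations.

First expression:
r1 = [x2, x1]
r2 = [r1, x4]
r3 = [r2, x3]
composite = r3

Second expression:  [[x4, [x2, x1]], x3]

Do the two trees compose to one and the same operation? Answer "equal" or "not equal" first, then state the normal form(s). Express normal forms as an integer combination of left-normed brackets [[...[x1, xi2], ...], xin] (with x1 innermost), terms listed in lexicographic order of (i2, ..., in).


not equal; the first gives -[[[x1, x2], x4], x3] and the second [[[x1, x2], x4], x3]

The first expression reduces to -[[[x1, x2], x4], x3]
The second expression reduces to [[[x1, x2], x4], x3]
The forms do not match — not equal.


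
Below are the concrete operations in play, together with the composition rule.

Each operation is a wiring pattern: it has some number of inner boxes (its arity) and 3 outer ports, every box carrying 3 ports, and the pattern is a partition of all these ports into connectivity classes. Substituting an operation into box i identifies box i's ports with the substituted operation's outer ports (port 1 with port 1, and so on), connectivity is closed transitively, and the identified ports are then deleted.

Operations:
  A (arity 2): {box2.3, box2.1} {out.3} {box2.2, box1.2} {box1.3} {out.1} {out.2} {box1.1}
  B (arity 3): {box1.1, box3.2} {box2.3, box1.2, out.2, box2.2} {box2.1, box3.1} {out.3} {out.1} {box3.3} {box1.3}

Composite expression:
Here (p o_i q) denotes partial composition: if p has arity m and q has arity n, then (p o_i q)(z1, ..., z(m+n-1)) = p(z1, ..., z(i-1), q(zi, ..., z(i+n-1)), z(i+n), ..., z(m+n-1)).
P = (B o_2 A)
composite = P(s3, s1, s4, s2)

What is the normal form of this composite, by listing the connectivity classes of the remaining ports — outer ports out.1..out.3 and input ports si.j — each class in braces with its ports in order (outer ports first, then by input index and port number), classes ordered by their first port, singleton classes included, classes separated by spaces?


{out.1} {out.2, s3.2} {out.3} {s1.1} {s1.2, s4.2} {s1.3} {s2.1} {s2.2, s3.1} {s2.3} {s3.3} {s4.1, s4.3}

Treat the ports identified at B as solder joints: merge, then drop.
stage A: inputs (s1, s4), connectivity {out.1} {out.2} {out.3} {s1.1} {s1.2, s4.2} {s1.3} {s4.1, s4.3}, out.j its boundary
stage B: inputs (s3, s1, s4, s2), connectivity {out.1} {out.2, s3.2} {out.3} {s1.1} {s1.2, s4.2} {s1.3} {s2.1} {s2.2, s3.1} {s2.3} {s3.3} {s4.1, s4.3}, out.j its boundary


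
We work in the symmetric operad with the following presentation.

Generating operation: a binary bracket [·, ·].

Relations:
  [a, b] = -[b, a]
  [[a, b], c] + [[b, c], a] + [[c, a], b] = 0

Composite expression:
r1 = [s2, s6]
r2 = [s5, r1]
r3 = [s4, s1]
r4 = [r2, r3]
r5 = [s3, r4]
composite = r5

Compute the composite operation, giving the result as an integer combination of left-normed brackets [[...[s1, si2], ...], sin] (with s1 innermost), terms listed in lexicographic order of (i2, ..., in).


Skip Jacobi rewriting: expand, keep s1-initial words, read off terms.
Composite bracket: [s3, [[s5, [s2, s6]], [s4, s1]]]
Each bracket splits as ab - ba, giving 32 signed words (2^5 = 32).
Coefficients come from the s1-initial words:
  s1s4s2s6s5s3 appears with sign +1, giving the term +[[[[[s1, s4], s2], s6], s5], s3]
  s1s4s5s2s6s3 appears with sign -1, giving the term -[[[[[s1, s4], s5], s2], s6], s3]
  s1s4s5s6s2s3 appears with sign +1, giving the term +[[[[[s1, s4], s5], s6], s2], s3]
  s1s4s6s2s5s3 appears with sign -1, giving the term -[[[[[s1, s4], s6], s2], s5], s3]

[[[[[s1, s4], s2], s6], s5], s3] - [[[[[s1, s4], s5], s2], s6], s3] + [[[[[s1, s4], s5], s6], s2], s3] - [[[[[s1, s4], s6], s2], s5], s3]


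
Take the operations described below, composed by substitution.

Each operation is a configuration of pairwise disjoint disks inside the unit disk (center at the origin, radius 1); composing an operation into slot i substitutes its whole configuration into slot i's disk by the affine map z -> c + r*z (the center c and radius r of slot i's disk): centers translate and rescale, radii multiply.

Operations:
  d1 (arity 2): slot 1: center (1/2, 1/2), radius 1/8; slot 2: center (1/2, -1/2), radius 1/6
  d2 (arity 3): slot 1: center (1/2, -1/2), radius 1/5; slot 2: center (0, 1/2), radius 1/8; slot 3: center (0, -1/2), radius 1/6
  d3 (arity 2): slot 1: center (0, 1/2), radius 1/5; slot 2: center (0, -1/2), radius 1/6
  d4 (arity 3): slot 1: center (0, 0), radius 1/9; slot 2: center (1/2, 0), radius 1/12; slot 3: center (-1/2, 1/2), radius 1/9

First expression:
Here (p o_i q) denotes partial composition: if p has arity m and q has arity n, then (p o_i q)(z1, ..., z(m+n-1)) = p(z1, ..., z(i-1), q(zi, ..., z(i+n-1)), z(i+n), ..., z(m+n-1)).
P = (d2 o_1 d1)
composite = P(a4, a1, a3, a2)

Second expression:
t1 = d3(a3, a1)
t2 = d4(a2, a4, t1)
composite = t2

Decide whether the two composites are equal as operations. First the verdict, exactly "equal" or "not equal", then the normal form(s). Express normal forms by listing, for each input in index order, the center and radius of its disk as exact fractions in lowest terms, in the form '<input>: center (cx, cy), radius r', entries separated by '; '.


The first expression reduces to a1: center (3/5, -3/5), radius 1/30; a2: center (0, -1/2), radius 1/6; a3: center (0, 1/2), radius 1/8; a4: center (3/5, -2/5), radius 1/40
The second expression reduces to a1: center (-1/2, 4/9), radius 1/54; a2: center (0, 0), radius 1/9; a3: center (-1/2, 5/9), radius 1/45; a4: center (1/2, 0), radius 1/12
No match — not equal.

not equal: they reduce to a1: center (3/5, -3/5), radius 1/30; a2: center (0, -1/2), radius 1/6; a3: center (0, 1/2), radius 1/8; a4: center (3/5, -2/5), radius 1/40 and a1: center (-1/2, 4/9), radius 1/54; a2: center (0, 0), radius 1/9; a3: center (-1/2, 5/9), radius 1/45; a4: center (1/2, 0), radius 1/12


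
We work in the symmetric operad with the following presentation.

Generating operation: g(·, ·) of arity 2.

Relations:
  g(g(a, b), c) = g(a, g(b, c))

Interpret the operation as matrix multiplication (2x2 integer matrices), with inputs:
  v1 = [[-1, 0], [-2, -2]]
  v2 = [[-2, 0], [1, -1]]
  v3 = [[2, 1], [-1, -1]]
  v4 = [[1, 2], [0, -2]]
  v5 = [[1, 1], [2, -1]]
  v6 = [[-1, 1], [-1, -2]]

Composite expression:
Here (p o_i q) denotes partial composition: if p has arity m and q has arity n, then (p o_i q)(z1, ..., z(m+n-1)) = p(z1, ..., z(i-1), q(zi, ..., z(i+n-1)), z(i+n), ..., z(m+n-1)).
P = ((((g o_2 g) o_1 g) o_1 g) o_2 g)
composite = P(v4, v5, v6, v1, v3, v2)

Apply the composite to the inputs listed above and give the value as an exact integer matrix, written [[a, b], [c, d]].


[[16, -4], [-26, 2]]

g(v5, v6) = [[-2, -1], [-1, 4]]
g(v4, g(v5, v6)) = [[-4, 7], [2, -8]]
g(g(v4, g(v5, v6)), v1) = [[-10, -14], [14, 16]]
g(v3, v2) = [[-3, -1], [1, 1]]
g(g(g(v4, g(v5, v6)), v1), g(v3, v2)) = [[16, -4], [-26, 2]]


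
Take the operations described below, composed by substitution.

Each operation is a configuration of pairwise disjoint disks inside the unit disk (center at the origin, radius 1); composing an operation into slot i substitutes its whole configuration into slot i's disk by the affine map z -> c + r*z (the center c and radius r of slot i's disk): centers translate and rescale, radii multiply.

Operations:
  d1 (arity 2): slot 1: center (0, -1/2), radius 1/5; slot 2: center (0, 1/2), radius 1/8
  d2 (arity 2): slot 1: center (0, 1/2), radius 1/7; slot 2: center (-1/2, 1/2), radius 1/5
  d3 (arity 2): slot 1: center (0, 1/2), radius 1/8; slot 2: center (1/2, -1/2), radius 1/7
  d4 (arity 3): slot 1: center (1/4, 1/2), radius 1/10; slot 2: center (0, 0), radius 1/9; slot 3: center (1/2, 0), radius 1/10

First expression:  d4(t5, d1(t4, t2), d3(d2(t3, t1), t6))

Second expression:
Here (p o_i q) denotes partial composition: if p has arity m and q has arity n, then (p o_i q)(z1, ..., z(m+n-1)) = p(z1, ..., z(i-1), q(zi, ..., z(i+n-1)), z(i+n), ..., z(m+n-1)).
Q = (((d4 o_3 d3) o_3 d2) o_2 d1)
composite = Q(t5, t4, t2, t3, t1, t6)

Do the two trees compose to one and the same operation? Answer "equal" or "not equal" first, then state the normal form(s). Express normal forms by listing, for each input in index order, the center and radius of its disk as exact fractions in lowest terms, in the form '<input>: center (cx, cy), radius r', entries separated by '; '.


The first expression reduces to t1: center (79/160, 9/160), radius 1/400; t2: center (0, 1/18), radius 1/72; t3: center (1/2, 9/160), radius 1/560; t4: center (0, -1/18), radius 1/45; t5: center (1/4, 1/2), radius 1/10; t6: center (11/20, -1/20), radius 1/70
The second expression reduces to t1: center (79/160, 9/160), radius 1/400; t2: center (0, 1/18), radius 1/72; t3: center (1/2, 9/160), radius 1/560; t4: center (0, -1/18), radius 1/45; t5: center (1/4, 1/2), radius 1/10; t6: center (11/20, -1/20), radius 1/70
One common form — equal.

equal; both compose to t1: center (79/160, 9/160), radius 1/400; t2: center (0, 1/18), radius 1/72; t3: center (1/2, 9/160), radius 1/560; t4: center (0, -1/18), radius 1/45; t5: center (1/4, 1/2), radius 1/10; t6: center (11/20, -1/20), radius 1/70


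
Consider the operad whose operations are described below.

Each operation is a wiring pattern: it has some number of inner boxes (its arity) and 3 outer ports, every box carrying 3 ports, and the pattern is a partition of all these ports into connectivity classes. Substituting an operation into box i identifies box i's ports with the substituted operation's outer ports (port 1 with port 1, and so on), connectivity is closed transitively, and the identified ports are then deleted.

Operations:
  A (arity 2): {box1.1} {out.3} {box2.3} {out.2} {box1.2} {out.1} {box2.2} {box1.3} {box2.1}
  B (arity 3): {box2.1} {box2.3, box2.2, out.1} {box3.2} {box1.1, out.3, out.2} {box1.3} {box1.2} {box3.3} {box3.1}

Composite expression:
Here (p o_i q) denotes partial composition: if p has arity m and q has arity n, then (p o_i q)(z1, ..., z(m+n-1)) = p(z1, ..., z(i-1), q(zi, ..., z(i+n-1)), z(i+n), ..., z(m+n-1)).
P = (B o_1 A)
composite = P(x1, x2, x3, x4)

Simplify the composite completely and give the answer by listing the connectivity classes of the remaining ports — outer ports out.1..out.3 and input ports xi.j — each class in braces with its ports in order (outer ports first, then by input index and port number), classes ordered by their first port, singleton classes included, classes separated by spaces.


Connectivity passes through glued B-boundaries; trace each wire chain.
stage A: inputs (x1, x2), connectivity {out.1} {out.2} {out.3} {x1.1} {x1.2} {x1.3} {x2.1} {x2.2} {x2.3}, out.j its boundary
stage B: inputs (x1, x2, x3, x4), connectivity {out.1, x3.2, x3.3} {out.2, out.3} {x1.1} {x1.2} {x1.3} {x2.1} {x2.2} {x2.3} {x3.1} {x4.1} {x4.2} {x4.3}, out.j its boundary

{out.1, x3.2, x3.3} {out.2, out.3} {x1.1} {x1.2} {x1.3} {x2.1} {x2.2} {x2.3} {x3.1} {x4.1} {x4.2} {x4.3}


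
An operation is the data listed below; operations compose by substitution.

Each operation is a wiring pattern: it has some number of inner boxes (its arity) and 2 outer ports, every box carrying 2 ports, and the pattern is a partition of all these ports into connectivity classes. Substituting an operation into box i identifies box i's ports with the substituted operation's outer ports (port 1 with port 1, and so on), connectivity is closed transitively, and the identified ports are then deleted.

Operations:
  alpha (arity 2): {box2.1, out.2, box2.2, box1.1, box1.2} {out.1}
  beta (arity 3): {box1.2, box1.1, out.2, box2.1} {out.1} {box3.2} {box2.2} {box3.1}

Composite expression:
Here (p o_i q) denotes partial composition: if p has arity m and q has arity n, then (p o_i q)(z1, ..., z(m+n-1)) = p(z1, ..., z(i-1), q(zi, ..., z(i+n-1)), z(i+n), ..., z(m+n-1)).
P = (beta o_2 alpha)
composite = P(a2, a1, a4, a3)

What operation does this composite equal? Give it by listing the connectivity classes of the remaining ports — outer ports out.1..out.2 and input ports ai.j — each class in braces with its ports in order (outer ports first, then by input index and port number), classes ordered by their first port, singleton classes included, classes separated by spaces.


Two ports join when wires chain via beta-identified ports.
after alpha, the pattern on (a1, a4) reads {out.1} {out.2, a1.1, a1.2, a4.1, a4.2} (out.j = its outer ports)
after beta, the pattern on (a2, a1, a4, a3) reads {out.1} {out.2, a2.1, a2.2} {a1.1, a1.2, a4.1, a4.2} {a3.1} {a3.2} (out.j = its outer ports)

{out.1} {out.2, a2.1, a2.2} {a1.1, a1.2, a4.1, a4.2} {a3.1} {a3.2}


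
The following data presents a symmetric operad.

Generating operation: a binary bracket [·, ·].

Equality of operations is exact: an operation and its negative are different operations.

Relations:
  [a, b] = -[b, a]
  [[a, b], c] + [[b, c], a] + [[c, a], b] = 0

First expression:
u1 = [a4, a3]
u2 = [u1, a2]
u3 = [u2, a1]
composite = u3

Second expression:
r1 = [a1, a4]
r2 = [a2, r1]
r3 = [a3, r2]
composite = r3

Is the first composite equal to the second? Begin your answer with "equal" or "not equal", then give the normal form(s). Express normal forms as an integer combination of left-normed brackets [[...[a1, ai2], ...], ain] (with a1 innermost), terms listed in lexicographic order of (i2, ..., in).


not equal; first: -[[[a1, a2], a3], a4] + [[[a1, a2], a4], a3] + [[[a1, a3], a4], a2] - [[[a1, a4], a3], a2]; second: [[[a1, a4], a2], a3]

Normal form of the first expression: -[[[a1, a2], a3], a4] + [[[a1, a2], a4], a3] + [[[a1, a3], a4], a2] - [[[a1, a4], a3], a2]
Normal form of the second expression: [[[a1, a4], a2], a3]
The forms do not match — not equal.


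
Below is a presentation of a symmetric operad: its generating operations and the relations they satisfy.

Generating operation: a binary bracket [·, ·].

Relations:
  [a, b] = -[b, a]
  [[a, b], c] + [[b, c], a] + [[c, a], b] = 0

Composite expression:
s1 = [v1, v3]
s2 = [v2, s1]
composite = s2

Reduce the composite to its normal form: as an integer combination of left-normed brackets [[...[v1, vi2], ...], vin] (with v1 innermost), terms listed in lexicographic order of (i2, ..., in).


Expand each bracket as ab - ba; the v1-initial words give the coefficients.
Composite bracket: [v2, [v1, v3]]
Applying ab - ba throughout gives 4 signed words (2^2 = 4).
Words beginning with v1 determine it all:
  the word v1v3v2 carries sign -1 and contributes -[[v1, v3], v2]

-[[v1, v3], v2]


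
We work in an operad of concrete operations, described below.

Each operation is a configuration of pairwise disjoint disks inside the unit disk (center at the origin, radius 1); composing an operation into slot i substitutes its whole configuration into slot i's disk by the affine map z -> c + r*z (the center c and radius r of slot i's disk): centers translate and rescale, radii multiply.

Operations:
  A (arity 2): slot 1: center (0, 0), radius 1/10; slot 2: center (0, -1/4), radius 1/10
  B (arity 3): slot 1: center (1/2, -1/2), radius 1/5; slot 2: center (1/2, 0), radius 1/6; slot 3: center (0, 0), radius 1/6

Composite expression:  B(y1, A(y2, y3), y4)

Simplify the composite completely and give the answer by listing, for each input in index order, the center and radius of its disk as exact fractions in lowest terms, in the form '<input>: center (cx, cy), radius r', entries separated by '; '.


y1: center (1/2, -1/2), radius 1/5; y2: center (1/2, 0), radius 1/60; y3: center (1/2, -1/24), radius 1/60; y4: center (0, 0), radius 1/6

Affine substitution under B: radii multiply and y-centers shift.
input y1: applying the 1 nested substitution gives center (1/2, -1/2), radius 1/5
input y2: applying the 2 nested substitutions gives center (1/2, 0), radius 1/60
input y3: applying the 2 nested substitutions gives center (1/2, -1/24), radius 1/60
input y4: applying the 1 nested substitution gives center (0, 0), radius 1/6


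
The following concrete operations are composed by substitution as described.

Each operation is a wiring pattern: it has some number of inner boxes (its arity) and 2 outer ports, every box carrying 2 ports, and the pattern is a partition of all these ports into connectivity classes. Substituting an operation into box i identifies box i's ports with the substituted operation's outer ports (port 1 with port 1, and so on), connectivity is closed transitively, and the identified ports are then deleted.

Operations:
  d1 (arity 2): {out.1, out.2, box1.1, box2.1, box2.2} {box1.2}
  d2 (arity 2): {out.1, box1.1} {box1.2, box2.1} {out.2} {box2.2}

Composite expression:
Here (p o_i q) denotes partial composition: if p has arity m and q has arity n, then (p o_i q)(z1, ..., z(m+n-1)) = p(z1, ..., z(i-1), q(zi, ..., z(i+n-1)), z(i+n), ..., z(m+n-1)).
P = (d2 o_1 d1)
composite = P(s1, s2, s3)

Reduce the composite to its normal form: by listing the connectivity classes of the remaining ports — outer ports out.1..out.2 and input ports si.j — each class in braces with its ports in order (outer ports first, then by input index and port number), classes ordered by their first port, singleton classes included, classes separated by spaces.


Connectivity passes through glued d2-boundaries; trace each wire chain.
the subtree at d1 composes to {out.1, out.2, s1.1, s2.1, s2.2} {s1.2} on (s1, s2); out.j = own outer ports
the subtree at d2 composes to {out.1, s1.1, s2.1, s2.2, s3.1} {out.2} {s1.2} {s3.2} on (s1, s2, s3); out.j = own outer ports

{out.1, s1.1, s2.1, s2.2, s3.1} {out.2} {s1.2} {s3.2}


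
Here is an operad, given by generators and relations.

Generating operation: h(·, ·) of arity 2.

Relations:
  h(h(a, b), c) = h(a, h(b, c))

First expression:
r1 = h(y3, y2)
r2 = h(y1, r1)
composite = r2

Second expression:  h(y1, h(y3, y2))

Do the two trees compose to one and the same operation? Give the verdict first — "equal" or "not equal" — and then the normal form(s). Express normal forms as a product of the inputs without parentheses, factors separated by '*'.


The first composite normalizes to y1 * y3 * y2
The second composite normalizes to y1 * y3 * y2
Same normal form: equal.

equal: each reduces to y1 * y3 * y2


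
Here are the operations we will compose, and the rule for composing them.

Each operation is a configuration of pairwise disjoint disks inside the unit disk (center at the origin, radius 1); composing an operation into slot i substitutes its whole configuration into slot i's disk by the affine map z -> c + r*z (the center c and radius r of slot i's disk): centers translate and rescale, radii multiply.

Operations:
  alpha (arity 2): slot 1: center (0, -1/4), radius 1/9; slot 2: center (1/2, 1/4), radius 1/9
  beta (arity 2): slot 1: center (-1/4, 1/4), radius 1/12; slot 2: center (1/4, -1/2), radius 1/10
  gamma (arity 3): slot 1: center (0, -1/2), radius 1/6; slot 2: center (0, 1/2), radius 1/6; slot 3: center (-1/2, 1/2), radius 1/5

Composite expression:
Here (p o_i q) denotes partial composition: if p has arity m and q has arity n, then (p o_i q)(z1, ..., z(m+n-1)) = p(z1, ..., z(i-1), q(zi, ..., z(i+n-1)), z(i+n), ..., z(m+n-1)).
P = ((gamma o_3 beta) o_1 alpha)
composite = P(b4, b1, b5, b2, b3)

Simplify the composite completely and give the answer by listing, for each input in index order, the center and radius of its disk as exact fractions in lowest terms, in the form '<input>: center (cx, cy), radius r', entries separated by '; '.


b1: center (1/12, -11/24), radius 1/54; b2: center (-11/20, 11/20), radius 1/60; b3: center (-9/20, 2/5), radius 1/50; b4: center (0, -13/24), radius 1/54; b5: center (0, 1/2), radius 1/6

Nesting under gamma composes maps z -> c + r*z down each b-path.
tracing b4 down its 2-map path: center (0, -13/24), radius 1/54
tracing b1 down its 2-map path: center (1/12, -11/24), radius 1/54
tracing b5 down its 1-map path: center (0, 1/2), radius 1/6
tracing b2 down its 2-map path: center (-11/20, 11/20), radius 1/60
tracing b3 down its 2-map path: center (-9/20, 2/5), radius 1/50


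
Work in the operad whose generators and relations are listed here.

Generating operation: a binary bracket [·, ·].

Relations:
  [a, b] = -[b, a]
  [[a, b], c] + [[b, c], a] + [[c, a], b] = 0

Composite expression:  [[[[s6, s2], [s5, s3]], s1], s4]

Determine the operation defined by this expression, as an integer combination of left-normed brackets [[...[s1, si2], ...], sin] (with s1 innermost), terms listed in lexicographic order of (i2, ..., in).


-[[[[[s1, s2], s6], s3], s5], s4] + [[[[[s1, s2], s6], s5], s3], s4] + [[[[[s1, s3], s5], s2], s6], s4] - [[[[[s1, s3], s5], s6], s2], s4] - [[[[[s1, s5], s3], s2], s6], s4] + [[[[[s1, s5], s3], s6], s2], s4] + [[[[[s1, s6], s2], s3], s5], s4] - [[[[[s1, s6], s2], s5], s3], s4]


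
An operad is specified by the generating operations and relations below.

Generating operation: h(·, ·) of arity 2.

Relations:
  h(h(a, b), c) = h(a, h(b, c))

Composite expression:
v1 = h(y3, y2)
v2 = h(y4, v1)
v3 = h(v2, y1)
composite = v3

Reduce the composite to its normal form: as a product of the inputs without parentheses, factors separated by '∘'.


All parenthesizations of h agree; list the y-inputs left to right.
h(y3, y2) reduces to y3 ∘ y2
h(y4, h(y3, y2)) reduces to y4 ∘ y3 ∘ y2
h(h(y4, h(y3, y2)), y1) reduces to y4 ∘ y3 ∘ y2 ∘ y1

y4 ∘ y3 ∘ y2 ∘ y1


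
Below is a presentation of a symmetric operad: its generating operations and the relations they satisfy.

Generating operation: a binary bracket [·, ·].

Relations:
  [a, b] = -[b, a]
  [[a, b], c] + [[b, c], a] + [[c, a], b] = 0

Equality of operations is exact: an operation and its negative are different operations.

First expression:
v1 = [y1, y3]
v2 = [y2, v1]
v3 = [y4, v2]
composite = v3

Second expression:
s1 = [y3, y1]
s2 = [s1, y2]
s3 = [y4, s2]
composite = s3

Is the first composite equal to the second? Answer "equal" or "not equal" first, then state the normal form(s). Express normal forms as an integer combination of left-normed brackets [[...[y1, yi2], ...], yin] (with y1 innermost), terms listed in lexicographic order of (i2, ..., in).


equal; both compose to [[[y1, y3], y2], y4]

In normal form, the first expression is [[[y1, y3], y2], y4]
In normal form, the second expression is [[[y1, y3], y2], y4]
The normal forms match — equal.


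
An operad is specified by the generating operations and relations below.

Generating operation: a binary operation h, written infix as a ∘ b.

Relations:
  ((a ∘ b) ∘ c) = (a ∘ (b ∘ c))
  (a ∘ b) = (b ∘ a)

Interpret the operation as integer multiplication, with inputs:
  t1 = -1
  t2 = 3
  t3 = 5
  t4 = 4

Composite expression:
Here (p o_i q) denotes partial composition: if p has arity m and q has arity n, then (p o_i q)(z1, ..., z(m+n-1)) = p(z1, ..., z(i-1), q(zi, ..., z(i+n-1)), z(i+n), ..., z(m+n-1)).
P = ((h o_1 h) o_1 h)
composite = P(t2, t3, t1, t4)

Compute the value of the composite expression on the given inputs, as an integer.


-60


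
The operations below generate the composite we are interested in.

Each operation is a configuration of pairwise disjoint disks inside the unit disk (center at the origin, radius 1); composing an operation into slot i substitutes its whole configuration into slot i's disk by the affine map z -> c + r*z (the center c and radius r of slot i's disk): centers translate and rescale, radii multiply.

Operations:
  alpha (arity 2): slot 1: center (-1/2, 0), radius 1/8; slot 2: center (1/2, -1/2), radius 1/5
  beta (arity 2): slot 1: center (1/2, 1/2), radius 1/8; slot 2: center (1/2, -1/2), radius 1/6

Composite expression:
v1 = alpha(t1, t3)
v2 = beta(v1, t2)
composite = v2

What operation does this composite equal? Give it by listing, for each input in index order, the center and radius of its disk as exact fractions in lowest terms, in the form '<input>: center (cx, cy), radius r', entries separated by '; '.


Below beta, radii multiply path by path; the t-disk centers shift.
tracing t1 down its 2-map path: center (7/16, 1/2), radius 1/64
tracing t3 down its 2-map path: center (9/16, 7/16), radius 1/40
tracing t2 down its 1-map path: center (1/2, -1/2), radius 1/6

t1: center (7/16, 1/2), radius 1/64; t2: center (1/2, -1/2), radius 1/6; t3: center (9/16, 7/16), radius 1/40


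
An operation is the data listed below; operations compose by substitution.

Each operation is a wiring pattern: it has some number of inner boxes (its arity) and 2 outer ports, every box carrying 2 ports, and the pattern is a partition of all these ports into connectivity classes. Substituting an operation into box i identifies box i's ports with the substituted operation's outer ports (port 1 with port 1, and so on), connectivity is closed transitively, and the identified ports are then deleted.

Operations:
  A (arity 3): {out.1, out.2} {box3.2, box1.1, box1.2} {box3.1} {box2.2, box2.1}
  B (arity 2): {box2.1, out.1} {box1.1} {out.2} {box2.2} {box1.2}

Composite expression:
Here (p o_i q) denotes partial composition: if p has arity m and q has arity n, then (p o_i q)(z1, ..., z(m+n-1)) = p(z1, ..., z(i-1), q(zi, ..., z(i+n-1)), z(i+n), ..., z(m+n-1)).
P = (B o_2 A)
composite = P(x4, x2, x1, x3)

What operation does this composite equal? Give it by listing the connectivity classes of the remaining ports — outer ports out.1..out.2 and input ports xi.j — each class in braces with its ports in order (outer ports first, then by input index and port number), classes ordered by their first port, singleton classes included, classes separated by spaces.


{out.1} {out.2} {x1.1, x1.2} {x2.1, x2.2, x3.2} {x3.1} {x4.1} {x4.2}

Connectivity passes through glued B-boundaries; trace each wire chain.
the subtree at A composes to {out.1, out.2} {x1.1, x1.2} {x2.1, x2.2, x3.2} {x3.1} on (x2, x1, x3); out.j = own outer ports
the subtree at B composes to {out.1} {out.2} {x1.1, x1.2} {x2.1, x2.2, x3.2} {x3.1} {x4.1} {x4.2} on (x4, x2, x1, x3); out.j = own outer ports


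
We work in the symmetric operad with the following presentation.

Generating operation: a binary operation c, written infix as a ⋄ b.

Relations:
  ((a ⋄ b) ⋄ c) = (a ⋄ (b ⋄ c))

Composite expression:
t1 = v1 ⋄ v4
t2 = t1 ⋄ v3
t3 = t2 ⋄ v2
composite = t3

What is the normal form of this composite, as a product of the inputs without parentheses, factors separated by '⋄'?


Key point: c is associative — brackets drop, the v-order remains.
(v1 ⋄ v4) linearizes to v1 ⋄ v4
((v1 ⋄ v4) ⋄ v3) linearizes to v1 ⋄ v4 ⋄ v3
(((v1 ⋄ v4) ⋄ v3) ⋄ v2) linearizes to v1 ⋄ v4 ⋄ v3 ⋄ v2

v1 ⋄ v4 ⋄ v3 ⋄ v2


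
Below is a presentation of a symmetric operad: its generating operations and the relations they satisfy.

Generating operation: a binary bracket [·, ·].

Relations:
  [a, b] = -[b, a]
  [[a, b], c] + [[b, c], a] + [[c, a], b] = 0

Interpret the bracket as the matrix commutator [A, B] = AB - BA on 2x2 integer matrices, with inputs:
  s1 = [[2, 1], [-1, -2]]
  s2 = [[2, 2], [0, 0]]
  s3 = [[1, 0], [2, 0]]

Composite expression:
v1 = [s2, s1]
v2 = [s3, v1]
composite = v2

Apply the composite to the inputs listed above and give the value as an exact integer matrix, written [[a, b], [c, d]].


[s2, s1] = [[-2, -6], [2, 2]]
[s3, [s2, s1]] = [[12, -6], [-10, -12]]

[[12, -6], [-10, -12]]


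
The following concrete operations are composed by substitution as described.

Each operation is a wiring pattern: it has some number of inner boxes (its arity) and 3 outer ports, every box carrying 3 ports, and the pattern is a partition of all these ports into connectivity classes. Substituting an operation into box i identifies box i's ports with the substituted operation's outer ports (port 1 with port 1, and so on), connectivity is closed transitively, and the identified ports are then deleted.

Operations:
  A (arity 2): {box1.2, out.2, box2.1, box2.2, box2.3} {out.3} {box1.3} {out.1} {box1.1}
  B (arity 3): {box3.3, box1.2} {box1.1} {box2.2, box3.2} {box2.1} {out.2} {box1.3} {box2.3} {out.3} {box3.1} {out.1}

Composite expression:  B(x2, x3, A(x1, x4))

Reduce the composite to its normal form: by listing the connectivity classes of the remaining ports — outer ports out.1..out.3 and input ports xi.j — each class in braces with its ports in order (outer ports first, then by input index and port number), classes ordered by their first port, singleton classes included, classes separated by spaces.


Treat the ports identified at B as solder joints: merge, then drop.
the subtree at A composes to {out.1} {out.2, x1.2, x4.1, x4.2, x4.3} {out.3} {x1.1} {x1.3} on (x1, x4); out.j = own outer ports
the subtree at B composes to {out.1} {out.2} {out.3} {x1.1} {x1.2, x3.2, x4.1, x4.2, x4.3} {x1.3} {x2.1} {x2.2} {x2.3} {x3.1} {x3.3} on (x2, x3, x1, x4); out.j = own outer ports

{out.1} {out.2} {out.3} {x1.1} {x1.2, x3.2, x4.1, x4.2, x4.3} {x1.3} {x2.1} {x2.2} {x2.3} {x3.1} {x3.3}


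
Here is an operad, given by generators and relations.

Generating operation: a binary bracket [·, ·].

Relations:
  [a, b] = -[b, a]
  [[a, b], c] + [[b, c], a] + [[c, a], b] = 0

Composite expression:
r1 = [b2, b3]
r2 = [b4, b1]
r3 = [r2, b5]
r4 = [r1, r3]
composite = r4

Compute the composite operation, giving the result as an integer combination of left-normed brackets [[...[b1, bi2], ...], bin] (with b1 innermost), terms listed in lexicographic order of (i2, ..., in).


In the tensor algebra, words opening b1 carry the b1-anchored form.
Composite bracket: [[b2, b3], [[b4, b1], b5]]
Full expansion: 16 signed words from ab - ba (2^4 = 16).
Only words starting with b1 matter:
  b1b4b5b2b3 (sign +1) contributes +[[[[b1, b4], b5], b2], b3]
  b1b4b5b3b2 (sign -1) contributes -[[[[b1, b4], b5], b3], b2]

[[[[b1, b4], b5], b2], b3] - [[[[b1, b4], b5], b3], b2]


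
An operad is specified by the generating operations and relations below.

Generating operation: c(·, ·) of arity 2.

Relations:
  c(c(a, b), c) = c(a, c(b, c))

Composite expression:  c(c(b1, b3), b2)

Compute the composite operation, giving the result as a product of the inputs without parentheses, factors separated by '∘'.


b1 ∘ b3 ∘ b2

Key point: c is associative — brackets drop, the b-order remains.
c(b1, b3) unparenthesizes to b1 ∘ b3
c(c(b1, b3), b2) unparenthesizes to b1 ∘ b3 ∘ b2


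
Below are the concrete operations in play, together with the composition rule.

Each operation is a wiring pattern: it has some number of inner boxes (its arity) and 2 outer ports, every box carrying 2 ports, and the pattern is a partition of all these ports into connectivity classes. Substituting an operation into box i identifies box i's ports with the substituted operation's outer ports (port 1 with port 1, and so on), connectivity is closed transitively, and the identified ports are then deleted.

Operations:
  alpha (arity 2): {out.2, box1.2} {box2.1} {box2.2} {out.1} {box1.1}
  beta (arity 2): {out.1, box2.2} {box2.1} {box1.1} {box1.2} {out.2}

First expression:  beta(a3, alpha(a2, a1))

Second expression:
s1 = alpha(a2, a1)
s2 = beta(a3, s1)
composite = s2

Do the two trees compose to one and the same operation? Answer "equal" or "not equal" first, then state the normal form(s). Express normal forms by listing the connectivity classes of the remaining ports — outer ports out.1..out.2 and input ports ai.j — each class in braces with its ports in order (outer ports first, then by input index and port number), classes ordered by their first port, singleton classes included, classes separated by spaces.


In normal form, the first expression is {out.1, a2.2} {out.2} {a1.1} {a1.2} {a2.1} {a3.1} {a3.2}
In normal form, the second expression is {out.1, a2.2} {out.2} {a1.1} {a1.2} {a2.1} {a3.1} {a3.2}
Identical normal forms: equal.

equal: each reduces to {out.1, a2.2} {out.2} {a1.1} {a1.2} {a2.1} {a3.1} {a3.2}


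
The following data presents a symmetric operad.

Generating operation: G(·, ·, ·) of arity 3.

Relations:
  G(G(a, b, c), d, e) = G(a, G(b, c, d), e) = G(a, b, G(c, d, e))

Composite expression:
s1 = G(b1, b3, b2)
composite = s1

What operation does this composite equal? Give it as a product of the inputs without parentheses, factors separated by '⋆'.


Under associativity of G, the answer is the b's in reading order.
G(b1, b3, b2) flattens to b1 ⋆ b3 ⋆ b2

b1 ⋆ b3 ⋆ b2


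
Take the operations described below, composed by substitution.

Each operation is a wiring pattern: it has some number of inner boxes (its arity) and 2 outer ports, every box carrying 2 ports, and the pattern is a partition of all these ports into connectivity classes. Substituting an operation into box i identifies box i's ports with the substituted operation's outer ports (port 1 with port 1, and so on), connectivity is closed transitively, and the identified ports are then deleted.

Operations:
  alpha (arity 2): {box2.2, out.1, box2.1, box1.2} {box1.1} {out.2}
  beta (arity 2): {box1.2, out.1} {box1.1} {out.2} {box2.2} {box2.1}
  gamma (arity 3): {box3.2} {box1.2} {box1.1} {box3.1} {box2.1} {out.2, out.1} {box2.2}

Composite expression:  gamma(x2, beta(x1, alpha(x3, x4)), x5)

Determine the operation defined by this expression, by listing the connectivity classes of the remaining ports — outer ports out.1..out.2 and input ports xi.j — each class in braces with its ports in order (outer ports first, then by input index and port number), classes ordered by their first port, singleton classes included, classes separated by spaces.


{out.1, out.2} {x1.1} {x1.2} {x2.1} {x2.2} {x3.1} {x3.2, x4.1, x4.2} {x5.1} {x5.2}

Treat the ports identified at gamma as solder joints: merge, then drop.
the subtree at alpha composes to {out.1, x3.2, x4.1, x4.2} {out.2} {x3.1} on (x3, x4); out.j = own outer ports
the subtree at beta composes to {out.1, x1.2} {out.2} {x1.1} {x3.1} {x3.2, x4.1, x4.2} on (x1, x3, x4); out.j = own outer ports
the subtree at gamma composes to {out.1, out.2} {x1.1} {x1.2} {x2.1} {x2.2} {x3.1} {x3.2, x4.1, x4.2} {x5.1} {x5.2} on (x2, x1, x3, x4, x5); out.j = own outer ports
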